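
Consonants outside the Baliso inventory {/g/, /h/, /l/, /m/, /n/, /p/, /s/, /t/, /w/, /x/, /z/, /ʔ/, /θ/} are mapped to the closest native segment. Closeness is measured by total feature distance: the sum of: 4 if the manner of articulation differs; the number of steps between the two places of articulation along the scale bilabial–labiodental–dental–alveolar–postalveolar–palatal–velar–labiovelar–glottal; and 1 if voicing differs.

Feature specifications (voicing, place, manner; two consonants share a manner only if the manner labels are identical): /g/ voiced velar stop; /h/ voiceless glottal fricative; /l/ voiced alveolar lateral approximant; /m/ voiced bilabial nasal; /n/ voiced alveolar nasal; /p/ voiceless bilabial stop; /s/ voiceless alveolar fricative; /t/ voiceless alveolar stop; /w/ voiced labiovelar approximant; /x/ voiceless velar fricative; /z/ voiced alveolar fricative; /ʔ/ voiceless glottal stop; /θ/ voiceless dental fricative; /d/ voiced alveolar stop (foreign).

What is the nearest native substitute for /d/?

t

/t/ is closest: same manner (stop), place distance 0 (alveolar→alveolar), voicing differs (+1); total 1. Next closest is /g/ at distance 3.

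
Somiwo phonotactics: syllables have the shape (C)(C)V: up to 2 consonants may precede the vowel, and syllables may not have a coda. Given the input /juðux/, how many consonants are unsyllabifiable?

The consonants /x/ cannot be parsed into a legal (C)(C)V syllable (no codas are permitted; onsets may contain at most 2 consonants).

1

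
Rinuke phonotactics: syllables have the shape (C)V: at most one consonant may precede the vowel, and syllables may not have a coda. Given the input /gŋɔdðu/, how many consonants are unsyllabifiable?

Syllabifying with onset maximization leaves /g/, /d/ stranded (no codas are permitted; onsets are limited to one consonant).

2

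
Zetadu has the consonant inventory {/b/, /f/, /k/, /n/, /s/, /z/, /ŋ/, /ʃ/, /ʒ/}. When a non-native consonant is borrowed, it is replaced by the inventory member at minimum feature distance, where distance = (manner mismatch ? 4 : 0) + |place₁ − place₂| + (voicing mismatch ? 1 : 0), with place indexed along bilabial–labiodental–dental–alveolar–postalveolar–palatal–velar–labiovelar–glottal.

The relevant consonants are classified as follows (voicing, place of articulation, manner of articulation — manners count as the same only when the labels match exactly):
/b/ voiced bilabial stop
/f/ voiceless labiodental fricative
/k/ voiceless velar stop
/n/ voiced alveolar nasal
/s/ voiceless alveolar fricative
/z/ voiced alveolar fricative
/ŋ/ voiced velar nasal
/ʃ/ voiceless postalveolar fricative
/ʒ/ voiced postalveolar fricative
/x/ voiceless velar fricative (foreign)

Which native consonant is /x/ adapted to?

/ʃ/ is closest: same manner (fricative), place distance 2 (velar→postalveolar), same voicing; total 2. Next closest is /s/ at distance 3.

ʃ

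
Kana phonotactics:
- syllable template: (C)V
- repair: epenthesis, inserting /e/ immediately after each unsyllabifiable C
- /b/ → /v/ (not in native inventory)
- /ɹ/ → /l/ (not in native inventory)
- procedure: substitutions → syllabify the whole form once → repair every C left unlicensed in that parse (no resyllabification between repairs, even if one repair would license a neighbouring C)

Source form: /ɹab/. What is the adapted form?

lave

Substitution: /ɹ/ → /l/, /b/ → /v/, giving /lav/.
Under (C)V, the unsyllabifiable consonants are /v/ (no codas are permitted; onsets are limited to one consonant).
Epenthesis after each stranded consonant: /v/ → /ve/.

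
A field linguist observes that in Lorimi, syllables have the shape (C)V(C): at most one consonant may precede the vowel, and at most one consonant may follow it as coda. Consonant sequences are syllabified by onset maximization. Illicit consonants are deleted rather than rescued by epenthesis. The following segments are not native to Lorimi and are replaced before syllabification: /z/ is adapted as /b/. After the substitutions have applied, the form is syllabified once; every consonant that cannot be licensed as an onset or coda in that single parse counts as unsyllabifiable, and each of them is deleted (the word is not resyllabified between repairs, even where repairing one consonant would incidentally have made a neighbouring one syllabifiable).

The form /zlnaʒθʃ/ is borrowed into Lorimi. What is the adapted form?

naʒ

Substitution: /z/ → /b/, giving /blnaʒθʃ/.
The consonants /b/, /l/, /θ/, /ʃ/ cannot be parsed into a legal (C)V(C) syllable (at most one coda consonant is licensed; onsets are limited to one consonant).
Each unlicensed consonant is deleted: /b/, /l/, /θ/, /ʃ/.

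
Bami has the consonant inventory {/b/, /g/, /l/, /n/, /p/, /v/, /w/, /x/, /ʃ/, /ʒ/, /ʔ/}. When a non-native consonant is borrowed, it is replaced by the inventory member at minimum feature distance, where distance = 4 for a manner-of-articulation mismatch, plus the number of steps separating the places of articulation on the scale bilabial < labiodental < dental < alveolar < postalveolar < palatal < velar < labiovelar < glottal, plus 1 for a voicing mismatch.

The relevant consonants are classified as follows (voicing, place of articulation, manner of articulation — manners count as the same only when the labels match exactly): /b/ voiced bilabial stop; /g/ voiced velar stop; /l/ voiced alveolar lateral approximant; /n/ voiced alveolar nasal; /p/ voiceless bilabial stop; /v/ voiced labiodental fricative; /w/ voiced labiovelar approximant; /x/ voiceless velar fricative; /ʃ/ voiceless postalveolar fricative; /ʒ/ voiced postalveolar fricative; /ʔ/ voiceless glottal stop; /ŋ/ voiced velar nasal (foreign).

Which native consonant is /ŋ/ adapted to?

n

/n/ is closest: same manner (nasal), place distance 3 (velar→alveolar), same voicing; total 3. Next closest is /g/ at distance 4.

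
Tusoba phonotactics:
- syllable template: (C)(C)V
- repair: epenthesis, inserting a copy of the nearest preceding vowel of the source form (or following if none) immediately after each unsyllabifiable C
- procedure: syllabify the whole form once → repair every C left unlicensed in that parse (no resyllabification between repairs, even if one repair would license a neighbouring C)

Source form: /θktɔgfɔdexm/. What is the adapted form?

The consonants /θ/, /x/, /m/ cannot be parsed into a legal (C)(C)V syllable (no codas are permitted; onsets may contain at most 2 consonants).
Epenthesis after each stranded consonant: /θ/ → /θɔ/, /x/ → /xe/, /m/ → /me/.

θɔktɔgfɔdexeme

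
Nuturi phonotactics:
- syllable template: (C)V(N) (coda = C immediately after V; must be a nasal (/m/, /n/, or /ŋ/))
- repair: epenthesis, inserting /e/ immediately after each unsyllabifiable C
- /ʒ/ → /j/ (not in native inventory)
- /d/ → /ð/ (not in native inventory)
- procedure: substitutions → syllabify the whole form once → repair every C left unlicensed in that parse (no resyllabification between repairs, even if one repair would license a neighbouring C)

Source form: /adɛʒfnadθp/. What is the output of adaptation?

Substitution: /d/ → /ð/, /ʒ/ → /j/, giving /aðɛjfnaðθp/.
Syllabifying with onset maximization leaves /j/, /f/, /ð/, /θ/, /p/ stranded (only a nasal (/m/, /n/, or /ŋ/) is licensed in coda position; onsets are limited to one consonant).
Each unlicensed consonant becomes the onset of a new syllable: /j/ → /je/, /f/ → /fe/, /ð/ → /ðe/, /θ/ → /θe/, /p/ → /pe/.

aðɛjefenaðeθepe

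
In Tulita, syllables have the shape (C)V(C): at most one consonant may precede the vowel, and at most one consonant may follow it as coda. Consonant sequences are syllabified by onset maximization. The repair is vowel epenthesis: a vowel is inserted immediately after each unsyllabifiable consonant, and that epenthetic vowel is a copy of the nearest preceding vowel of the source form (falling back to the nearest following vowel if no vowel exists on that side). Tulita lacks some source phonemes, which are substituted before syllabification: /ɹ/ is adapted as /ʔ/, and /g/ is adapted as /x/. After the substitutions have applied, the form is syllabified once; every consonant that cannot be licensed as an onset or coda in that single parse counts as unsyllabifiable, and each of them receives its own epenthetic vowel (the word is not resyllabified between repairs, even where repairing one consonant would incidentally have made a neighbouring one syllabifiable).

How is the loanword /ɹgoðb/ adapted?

ʔoxoðbo

Substitution: /ɹ/ → /ʔ/, /g/ → /x/, giving /ʔxoðb/.
Under (C)V(C), the unsyllabifiable consonants are /ʔ/, /b/ (at most one coda consonant is licensed; onsets are limited to one consonant).
Inserting the epenthetic vowel yields /ʔ/ → /ʔo/, /b/ → /bo/.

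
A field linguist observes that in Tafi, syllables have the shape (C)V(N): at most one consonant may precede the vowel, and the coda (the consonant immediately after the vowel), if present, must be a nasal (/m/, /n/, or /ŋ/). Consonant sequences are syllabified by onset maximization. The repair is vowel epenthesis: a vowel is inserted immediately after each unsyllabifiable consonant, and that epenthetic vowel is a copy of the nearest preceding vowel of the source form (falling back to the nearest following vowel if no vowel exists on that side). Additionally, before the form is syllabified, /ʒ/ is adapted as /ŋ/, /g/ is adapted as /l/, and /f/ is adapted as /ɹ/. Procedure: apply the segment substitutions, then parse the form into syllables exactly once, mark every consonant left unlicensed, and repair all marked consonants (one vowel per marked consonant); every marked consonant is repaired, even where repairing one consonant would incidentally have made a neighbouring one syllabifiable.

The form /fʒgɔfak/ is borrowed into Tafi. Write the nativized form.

ɹɔŋɔlɔɹaka

Substitution: /f/ → /ɹ/, /ʒ/ → /ŋ/, /g/ → /l/, giving /ɹŋlɔɹak/.
Syllabifying with onset maximization leaves /ɹ/, /ŋ/, /k/ stranded (only a nasal (/m/, /n/, or /ŋ/) is licensed in coda position; onsets are limited to one consonant).
Inserting the epenthetic vowel yields /ɹ/ → /ɹɔ/, /ŋ/ → /ŋɔ/, /k/ → /ka/.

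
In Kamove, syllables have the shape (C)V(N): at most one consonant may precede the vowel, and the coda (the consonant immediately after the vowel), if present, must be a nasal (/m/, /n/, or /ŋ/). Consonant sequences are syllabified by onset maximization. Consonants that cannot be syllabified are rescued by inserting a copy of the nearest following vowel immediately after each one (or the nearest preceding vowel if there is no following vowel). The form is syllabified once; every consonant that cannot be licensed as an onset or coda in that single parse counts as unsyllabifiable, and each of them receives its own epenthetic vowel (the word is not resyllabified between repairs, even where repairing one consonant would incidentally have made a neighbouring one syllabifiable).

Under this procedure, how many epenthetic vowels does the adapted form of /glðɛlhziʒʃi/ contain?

The unsyllabifiable consonants are /g/, /l/, /l/, /h/, /ʒ/; each receives one epenthetic vowel.

5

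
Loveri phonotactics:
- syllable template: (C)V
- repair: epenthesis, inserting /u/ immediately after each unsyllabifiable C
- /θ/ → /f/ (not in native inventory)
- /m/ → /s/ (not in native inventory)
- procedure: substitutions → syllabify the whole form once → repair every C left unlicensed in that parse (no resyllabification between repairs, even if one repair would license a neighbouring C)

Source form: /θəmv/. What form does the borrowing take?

Substitution: /θ/ → /f/, /m/ → /s/, giving /fəsv/.
Under (C)V, the unsyllabifiable consonants are /s/, /v/ (no codas are permitted; onsets are limited to one consonant).
Epenthesis after each stranded consonant: /s/ → /su/, /v/ → /vu/.

fəsuvu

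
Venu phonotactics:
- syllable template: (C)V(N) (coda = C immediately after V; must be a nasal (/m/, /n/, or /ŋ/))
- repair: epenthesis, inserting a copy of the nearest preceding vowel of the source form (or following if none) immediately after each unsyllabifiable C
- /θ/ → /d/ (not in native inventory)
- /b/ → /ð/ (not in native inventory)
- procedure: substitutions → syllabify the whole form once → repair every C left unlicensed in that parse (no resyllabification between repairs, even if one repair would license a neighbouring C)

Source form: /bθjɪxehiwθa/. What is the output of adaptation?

Substitution: /b/ → /ð/, /θ/ → /d/, giving /ðdjɪxehiwda/.
Syllabifying with onset maximization leaves /ð/, /d/, /w/ stranded (only a nasal (/m/, /n/, or /ŋ/) is licensed in coda position; onsets are limited to one consonant).
Each unlicensed consonant becomes the onset of a new syllable: /ð/ → /ðɪ/, /d/ → /dɪ/, /w/ → /wi/.

ðɪdɪjɪxehiwida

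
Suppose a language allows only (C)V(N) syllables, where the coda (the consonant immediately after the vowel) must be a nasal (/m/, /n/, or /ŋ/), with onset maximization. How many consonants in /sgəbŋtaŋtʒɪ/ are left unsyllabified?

The consonants /s/, /b/, /ŋ/, /t/ cannot be parsed into a legal (C)V(N) syllable (only a nasal (/m/, /n/, or /ŋ/) is licensed in coda position; onsets are limited to one consonant).

4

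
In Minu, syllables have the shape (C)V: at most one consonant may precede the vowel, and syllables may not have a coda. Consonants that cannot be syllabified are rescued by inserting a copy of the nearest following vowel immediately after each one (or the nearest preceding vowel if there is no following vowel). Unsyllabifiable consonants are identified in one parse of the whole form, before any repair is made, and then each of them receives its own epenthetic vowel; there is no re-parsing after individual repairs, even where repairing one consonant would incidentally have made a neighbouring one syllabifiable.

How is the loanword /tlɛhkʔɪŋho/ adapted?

Syllabifying with onset maximization leaves /t/, /h/, /k/, /ŋ/ stranded (no codas are permitted; onsets are limited to one consonant).
Epenthesis after each stranded consonant: /t/ → /tɛ/, /h/ → /hɪ/, /k/ → /kɪ/, /ŋ/ → /ŋo/.

tɛlɛhɪkɪʔɪŋoho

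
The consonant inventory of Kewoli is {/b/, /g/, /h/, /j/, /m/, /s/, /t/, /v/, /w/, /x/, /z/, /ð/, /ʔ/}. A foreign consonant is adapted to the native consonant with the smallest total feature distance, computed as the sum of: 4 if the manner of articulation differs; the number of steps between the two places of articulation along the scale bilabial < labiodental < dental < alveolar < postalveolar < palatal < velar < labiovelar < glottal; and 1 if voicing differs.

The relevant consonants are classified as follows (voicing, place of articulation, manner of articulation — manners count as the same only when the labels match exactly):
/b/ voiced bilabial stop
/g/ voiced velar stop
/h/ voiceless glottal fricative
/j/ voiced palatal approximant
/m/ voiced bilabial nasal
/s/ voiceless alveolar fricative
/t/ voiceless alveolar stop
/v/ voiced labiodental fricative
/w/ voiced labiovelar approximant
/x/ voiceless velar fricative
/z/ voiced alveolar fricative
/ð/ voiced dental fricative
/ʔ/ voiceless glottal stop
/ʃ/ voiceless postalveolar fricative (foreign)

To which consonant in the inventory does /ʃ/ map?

/s/ is closest: same manner (fricative), place distance 1 (postalveolar→alveolar), same voicing; total 1. Next closest is /x/ at distance 2.

s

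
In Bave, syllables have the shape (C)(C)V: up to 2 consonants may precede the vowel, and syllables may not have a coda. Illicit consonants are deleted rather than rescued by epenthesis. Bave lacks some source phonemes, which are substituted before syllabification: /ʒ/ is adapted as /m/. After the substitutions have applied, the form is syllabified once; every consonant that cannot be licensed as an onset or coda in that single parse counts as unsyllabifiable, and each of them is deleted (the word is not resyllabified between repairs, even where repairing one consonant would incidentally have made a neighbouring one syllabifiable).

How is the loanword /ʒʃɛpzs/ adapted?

Substitution: /ʒ/ → /m/, giving /mʃɛpzs/.
The consonants /p/, /z/, /s/ cannot be parsed into a legal (C)(C)V syllable (no codas are permitted; onsets may contain at most 2 consonants).
Deletion applies to /p/, /z/, /s/.

mʃɛ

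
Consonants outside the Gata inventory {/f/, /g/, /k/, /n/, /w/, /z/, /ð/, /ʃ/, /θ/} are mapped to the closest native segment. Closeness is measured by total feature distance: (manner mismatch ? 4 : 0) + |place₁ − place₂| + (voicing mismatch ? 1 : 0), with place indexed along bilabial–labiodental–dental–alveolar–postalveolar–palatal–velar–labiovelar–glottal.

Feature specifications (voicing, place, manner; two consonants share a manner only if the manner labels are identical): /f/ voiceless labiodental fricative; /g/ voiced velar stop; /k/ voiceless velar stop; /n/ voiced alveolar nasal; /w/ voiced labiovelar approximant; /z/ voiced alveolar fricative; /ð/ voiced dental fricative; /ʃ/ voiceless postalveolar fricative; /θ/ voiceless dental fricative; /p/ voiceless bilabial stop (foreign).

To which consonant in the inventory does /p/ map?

/f/ is closest: manner differs (stop→fricative, +4), place distance 1 (bilabial→labiodental), same voicing; total 5. Next closest is /k/ at distance 6.

f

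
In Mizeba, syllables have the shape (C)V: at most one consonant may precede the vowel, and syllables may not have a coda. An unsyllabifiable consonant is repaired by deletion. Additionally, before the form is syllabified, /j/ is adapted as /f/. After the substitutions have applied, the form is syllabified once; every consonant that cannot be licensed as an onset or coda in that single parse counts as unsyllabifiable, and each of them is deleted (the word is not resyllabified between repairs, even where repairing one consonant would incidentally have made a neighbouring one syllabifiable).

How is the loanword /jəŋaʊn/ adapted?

fəŋaʊ

Substitution: /j/ → /f/, giving /fəŋaʊn/.
The consonants /n/ cannot be parsed into a legal (C)V syllable (no codas are permitted; onsets are limited to one consonant).
Each unlicensed consonant is deleted: /n/.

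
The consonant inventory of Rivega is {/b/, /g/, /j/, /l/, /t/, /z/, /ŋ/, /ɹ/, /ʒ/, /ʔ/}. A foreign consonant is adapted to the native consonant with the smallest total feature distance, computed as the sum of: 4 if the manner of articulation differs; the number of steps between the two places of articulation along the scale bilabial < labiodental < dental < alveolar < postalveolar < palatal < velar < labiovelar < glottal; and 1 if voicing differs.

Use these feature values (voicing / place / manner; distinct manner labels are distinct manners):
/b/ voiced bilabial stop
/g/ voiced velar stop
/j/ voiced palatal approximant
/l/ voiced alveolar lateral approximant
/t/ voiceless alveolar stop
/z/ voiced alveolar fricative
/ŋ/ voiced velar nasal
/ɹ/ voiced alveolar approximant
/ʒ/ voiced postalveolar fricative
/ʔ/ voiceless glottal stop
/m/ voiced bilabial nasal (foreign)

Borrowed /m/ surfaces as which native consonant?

b

/b/ is closest: manner differs (nasal→stop, +4), place distance 0 (bilabial→bilabial), same voicing; total 4. Next closest is /ŋ/ at distance 6.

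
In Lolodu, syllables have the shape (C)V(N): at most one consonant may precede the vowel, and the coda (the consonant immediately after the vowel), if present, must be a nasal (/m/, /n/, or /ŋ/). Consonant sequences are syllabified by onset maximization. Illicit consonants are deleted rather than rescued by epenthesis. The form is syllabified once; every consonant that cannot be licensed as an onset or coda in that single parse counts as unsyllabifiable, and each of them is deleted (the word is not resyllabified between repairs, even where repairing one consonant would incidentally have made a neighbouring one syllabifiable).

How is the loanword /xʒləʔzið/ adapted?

ləzi

Syllabifying with onset maximization leaves /x/, /ʒ/, /ʔ/, /ð/ stranded (only a nasal (/m/, /n/, or /ŋ/) is licensed in coda position; onsets are limited to one consonant).
Each unlicensed consonant is deleted: /x/, /ʒ/, /ʔ/, /ð/.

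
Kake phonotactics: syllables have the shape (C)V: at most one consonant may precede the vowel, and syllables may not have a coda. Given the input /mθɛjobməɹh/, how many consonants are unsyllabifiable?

The consonants /m/, /b/, /ɹ/, /h/ cannot be parsed into a legal (C)V syllable (no codas are permitted; onsets are limited to one consonant).

4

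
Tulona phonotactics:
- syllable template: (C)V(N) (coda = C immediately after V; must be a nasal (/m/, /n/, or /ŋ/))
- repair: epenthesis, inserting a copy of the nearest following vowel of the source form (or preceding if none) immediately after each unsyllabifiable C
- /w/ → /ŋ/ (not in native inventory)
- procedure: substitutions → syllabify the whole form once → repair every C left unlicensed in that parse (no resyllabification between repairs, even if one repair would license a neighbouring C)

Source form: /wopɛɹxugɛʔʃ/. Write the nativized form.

ŋopɛɹuxugɛʔɛʃɛ

Substitution: /w/ → /ŋ/, giving /ŋopɛɹxugɛʔʃ/.
The consonants /ɹ/, /ʔ/, /ʃ/ cannot be parsed into a legal (C)V(N) syllable (only a nasal (/m/, /n/, or /ŋ/) is licensed in coda position; onsets are limited to one consonant).
Inserting the epenthetic vowel yields /ɹ/ → /ɹu/, /ʔ/ → /ʔɛ/, /ʃ/ → /ʃɛ/.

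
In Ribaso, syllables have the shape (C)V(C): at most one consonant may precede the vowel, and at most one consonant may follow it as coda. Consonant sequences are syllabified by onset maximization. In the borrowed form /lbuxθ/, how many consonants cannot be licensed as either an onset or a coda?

2

The consonants /l/, /θ/ cannot be parsed into a legal (C)V(C) syllable (at most one coda consonant is licensed; onsets are limited to one consonant).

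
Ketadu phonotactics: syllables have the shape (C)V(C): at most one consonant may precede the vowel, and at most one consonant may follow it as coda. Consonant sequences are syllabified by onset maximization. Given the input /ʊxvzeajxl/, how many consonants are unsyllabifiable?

3

Under (C)V(C), the unsyllabifiable consonants are /v/, /x/, /l/ (at most one coda consonant is licensed; onsets are limited to one consonant).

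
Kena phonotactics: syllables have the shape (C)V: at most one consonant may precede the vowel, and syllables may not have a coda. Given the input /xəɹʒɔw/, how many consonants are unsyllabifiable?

2

Syllabifying with onset maximization leaves /ɹ/, /w/ stranded (no codas are permitted; onsets are limited to one consonant).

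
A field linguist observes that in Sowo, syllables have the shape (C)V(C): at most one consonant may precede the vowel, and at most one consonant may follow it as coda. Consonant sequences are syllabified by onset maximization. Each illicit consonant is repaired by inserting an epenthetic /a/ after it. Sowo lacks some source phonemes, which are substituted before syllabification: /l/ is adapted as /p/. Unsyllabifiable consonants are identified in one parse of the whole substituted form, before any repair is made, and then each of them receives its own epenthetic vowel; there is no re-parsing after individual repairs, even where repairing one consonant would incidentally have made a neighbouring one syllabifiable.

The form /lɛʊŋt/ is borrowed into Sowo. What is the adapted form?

Substitution: /l/ → /p/, giving /pɛʊŋt/.
Under (C)V(C), the unsyllabifiable consonants are /t/ (at most one coda consonant is licensed; onsets are limited to one consonant).
Epenthesis after each stranded consonant: /t/ → /ta/.

pɛʊŋta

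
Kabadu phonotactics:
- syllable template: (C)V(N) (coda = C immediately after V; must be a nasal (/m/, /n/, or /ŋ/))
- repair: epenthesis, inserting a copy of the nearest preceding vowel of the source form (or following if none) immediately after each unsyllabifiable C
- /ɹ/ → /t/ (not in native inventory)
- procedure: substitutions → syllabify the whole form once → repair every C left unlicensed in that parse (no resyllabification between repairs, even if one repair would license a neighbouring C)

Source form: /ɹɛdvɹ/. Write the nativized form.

Substitution: /ɹ/ → /t/, giving /tɛdvt/.
Under (C)V(N), the unsyllabifiable consonants are /d/, /v/, /t/ (only a nasal (/m/, /n/, or /ŋ/) is licensed in coda position; onsets are limited to one consonant).
Each unlicensed consonant becomes the onset of a new syllable: /d/ → /dɛ/, /v/ → /vɛ/, /t/ → /tɛ/.

tɛdɛvɛtɛ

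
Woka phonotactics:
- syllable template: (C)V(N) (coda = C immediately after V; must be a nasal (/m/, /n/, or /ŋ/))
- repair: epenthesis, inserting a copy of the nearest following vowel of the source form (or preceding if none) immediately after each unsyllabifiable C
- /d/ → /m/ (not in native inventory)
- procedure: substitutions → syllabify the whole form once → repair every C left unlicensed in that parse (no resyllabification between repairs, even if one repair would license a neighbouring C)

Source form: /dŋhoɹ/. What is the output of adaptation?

Substitution: /d/ → /m/, giving /mŋhoɹ/.
The consonants /m/, /ŋ/, /ɹ/ cannot be parsed into a legal (C)V(N) syllable (only a nasal (/m/, /n/, or /ŋ/) is licensed in coda position; onsets are limited to one consonant).
Inserting the epenthetic vowel yields /m/ → /mo/, /ŋ/ → /ŋo/, /ɹ/ → /ɹo/.

moŋohoɹo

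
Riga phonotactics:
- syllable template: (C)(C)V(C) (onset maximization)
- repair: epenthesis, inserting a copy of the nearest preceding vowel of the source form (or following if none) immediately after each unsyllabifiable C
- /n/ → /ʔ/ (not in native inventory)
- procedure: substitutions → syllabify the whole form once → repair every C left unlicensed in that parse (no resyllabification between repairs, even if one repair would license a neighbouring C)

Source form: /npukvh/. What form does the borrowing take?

Substitution: /n/ → /ʔ/, giving /ʔpukvh/.
Under (C)(C)V(C), the unsyllabifiable consonants are /v/, /h/ (at most one coda consonant is licensed; onsets may contain at most 2 consonants).
Each unlicensed consonant becomes the onset of a new syllable: /v/ → /vu/, /h/ → /hu/.

ʔpukvuhu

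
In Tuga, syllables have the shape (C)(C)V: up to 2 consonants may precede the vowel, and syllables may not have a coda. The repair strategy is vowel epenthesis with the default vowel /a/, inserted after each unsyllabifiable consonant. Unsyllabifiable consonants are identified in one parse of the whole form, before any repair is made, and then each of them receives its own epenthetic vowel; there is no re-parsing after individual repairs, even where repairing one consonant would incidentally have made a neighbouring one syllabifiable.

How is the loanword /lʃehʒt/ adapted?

lʃehaʒata

The consonants /h/, /ʒ/, /t/ cannot be parsed into a legal (C)(C)V syllable (no codas are permitted; onsets may contain at most 2 consonants).
Epenthesis after each stranded consonant: /h/ → /ha/, /ʒ/ → /ʒa/, /t/ → /ta/.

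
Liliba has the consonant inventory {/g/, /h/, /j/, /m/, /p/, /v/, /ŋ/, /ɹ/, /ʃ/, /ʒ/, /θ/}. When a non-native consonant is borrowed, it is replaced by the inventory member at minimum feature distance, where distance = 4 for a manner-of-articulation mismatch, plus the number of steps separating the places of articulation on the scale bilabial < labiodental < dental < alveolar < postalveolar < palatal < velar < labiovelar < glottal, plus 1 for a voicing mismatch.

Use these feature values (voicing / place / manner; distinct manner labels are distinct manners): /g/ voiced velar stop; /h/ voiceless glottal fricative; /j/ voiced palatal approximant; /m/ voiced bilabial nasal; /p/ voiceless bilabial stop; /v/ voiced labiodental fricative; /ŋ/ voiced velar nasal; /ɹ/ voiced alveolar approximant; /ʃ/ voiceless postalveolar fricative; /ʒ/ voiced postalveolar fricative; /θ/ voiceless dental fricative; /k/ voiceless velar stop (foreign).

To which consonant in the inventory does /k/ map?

g

/g/ is closest: same manner (stop), place distance 0 (velar→velar), voicing differs (+1); total 1. Next closest is /ŋ/ at distance 5.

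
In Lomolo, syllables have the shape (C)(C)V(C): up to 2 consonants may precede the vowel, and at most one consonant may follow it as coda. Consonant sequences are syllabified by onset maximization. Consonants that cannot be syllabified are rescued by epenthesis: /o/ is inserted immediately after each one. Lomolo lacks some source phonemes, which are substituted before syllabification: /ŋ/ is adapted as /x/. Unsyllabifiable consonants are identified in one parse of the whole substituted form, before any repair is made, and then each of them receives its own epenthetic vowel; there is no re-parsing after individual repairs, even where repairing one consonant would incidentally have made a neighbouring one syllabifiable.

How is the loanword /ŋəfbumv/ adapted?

xəfbumvo

Substitution: /ŋ/ → /x/, giving /xəfbumv/.
Syllabifying with onset maximization leaves /v/ stranded (at most one coda consonant is licensed; onsets may contain at most 2 consonants).
Inserting the epenthetic vowel yields /v/ → /vo/.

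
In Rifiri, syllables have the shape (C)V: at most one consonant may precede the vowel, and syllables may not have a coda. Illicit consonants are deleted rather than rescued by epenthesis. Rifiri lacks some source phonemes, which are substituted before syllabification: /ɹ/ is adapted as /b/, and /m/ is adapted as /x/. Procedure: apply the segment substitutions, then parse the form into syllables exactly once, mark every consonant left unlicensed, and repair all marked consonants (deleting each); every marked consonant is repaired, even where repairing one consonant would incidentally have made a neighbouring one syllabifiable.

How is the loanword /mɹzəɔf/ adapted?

Substitution: /m/ → /x/, /ɹ/ → /b/, giving /xbzəɔf/.
Under (C)V, the unsyllabifiable consonants are /x/, /b/, /f/ (no codas are permitted; onsets are limited to one consonant).
Deletion applies to /x/, /b/, /f/.

zəɔ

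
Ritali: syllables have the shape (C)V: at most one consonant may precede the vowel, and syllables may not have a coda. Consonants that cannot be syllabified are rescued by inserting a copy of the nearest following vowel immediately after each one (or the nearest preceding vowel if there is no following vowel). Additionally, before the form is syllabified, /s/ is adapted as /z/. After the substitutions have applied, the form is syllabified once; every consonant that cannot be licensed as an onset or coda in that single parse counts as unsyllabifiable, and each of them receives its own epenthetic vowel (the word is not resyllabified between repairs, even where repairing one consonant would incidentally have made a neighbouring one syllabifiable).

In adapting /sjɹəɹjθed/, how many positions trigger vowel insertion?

After substitution the input is /zjɹəɹjθed/.
The unsyllabifiable consonants are /z/, /j/, /ɹ/, /j/, /d/; each receives one epenthetic vowel.

5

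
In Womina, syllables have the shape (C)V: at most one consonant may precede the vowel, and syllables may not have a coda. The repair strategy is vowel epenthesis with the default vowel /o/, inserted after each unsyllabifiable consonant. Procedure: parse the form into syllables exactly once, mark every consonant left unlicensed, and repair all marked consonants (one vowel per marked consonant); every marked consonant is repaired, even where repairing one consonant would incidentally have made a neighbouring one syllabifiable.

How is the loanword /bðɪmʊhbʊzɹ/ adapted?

boðɪmʊhobʊzoɹo

Under (C)V, the unsyllabifiable consonants are /b/, /h/, /z/, /ɹ/ (no codas are permitted; onsets are limited to one consonant).
Epenthesis after each stranded consonant: /b/ → /bo/, /h/ → /ho/, /z/ → /zo/, /ɹ/ → /ɹo/.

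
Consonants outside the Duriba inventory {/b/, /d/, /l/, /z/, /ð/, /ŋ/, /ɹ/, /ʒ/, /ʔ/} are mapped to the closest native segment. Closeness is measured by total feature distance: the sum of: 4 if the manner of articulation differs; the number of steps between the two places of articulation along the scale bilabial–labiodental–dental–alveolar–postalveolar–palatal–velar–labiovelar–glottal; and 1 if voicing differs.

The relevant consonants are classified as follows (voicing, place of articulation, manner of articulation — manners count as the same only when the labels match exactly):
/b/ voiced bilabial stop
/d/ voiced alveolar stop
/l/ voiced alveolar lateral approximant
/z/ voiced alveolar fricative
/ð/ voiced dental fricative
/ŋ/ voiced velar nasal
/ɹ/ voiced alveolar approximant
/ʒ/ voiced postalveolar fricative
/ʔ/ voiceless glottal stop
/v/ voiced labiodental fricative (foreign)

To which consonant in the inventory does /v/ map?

ð

/ð/ is closest: same manner (fricative), place distance 1 (labiodental→dental), same voicing; total 1. Next closest is /z/ at distance 2.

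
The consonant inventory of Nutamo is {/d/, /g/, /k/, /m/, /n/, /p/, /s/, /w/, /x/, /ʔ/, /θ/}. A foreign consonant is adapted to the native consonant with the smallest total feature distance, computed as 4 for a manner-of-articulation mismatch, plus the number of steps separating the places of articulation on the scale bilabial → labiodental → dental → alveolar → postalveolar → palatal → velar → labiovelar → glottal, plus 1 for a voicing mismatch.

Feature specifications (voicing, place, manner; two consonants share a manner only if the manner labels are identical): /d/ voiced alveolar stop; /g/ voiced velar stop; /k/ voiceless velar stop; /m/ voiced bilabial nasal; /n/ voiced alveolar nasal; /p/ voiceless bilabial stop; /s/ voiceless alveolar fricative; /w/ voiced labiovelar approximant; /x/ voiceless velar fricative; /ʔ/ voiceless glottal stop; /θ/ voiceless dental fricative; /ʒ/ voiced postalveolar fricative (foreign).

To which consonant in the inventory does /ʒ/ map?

s

/s/ is closest: same manner (fricative), place distance 1 (postalveolar→alveolar), voicing differs (+1); total 2. Next closest is /x/ at distance 3.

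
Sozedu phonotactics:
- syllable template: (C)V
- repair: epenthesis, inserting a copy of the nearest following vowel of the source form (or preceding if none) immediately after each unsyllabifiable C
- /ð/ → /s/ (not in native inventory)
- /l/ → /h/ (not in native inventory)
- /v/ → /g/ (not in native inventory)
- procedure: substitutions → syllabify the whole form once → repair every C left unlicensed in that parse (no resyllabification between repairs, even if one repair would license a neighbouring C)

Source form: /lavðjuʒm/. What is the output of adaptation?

hagusujuʒumu

Substitution: /l/ → /h/, /v/ → /g/, /ð/ → /s/, giving /hagsjuʒm/.
Under (C)V, the unsyllabifiable consonants are /g/, /s/, /ʒ/, /m/ (no codas are permitted; onsets are limited to one consonant).
Inserting the epenthetic vowel yields /g/ → /gu/, /s/ → /su/, /ʒ/ → /ʒu/, /m/ → /mu/.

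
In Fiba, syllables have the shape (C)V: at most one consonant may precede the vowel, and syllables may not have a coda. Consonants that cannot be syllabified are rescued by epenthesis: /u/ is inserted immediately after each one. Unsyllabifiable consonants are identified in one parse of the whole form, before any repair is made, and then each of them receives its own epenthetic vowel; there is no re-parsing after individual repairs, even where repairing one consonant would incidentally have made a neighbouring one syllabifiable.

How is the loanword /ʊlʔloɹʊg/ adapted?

Under (C)V, the unsyllabifiable consonants are /l/, /ʔ/, /g/ (no codas are permitted; onsets are limited to one consonant).
Epenthesis after each stranded consonant: /l/ → /lu/, /ʔ/ → /ʔu/, /g/ → /gu/.

ʊluʔuloɹʊgu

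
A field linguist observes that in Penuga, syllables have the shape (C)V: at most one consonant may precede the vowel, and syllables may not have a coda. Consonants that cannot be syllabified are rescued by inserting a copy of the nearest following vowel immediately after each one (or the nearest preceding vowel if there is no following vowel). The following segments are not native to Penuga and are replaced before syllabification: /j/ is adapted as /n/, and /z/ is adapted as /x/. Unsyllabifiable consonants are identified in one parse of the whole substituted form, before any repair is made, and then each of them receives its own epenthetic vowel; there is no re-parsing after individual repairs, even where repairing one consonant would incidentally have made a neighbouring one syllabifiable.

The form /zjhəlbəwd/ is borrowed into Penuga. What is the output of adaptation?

Substitution: /z/ → /x/, /j/ → /n/, giving /xnhəlbəwd/.
The consonants /x/, /n/, /l/, /w/, /d/ cannot be parsed into a legal (C)V syllable (no codas are permitted; onsets are limited to one consonant).
Each unlicensed consonant becomes the onset of a new syllable: /x/ → /xə/, /n/ → /nə/, /l/ → /lə/, /w/ → /wə/, /d/ → /də/.

xənəhələbəwədə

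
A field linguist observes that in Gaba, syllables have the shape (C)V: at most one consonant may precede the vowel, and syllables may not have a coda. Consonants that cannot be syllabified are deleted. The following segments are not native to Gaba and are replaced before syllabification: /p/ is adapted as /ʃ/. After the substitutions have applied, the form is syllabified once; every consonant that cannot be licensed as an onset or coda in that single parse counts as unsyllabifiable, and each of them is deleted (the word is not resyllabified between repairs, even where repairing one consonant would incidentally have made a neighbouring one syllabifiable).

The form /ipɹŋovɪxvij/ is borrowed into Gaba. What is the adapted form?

Substitution: /p/ → /ʃ/, giving /iʃɹŋovɪxvij/.
The consonants /ʃ/, /ɹ/, /x/, /j/ cannot be parsed into a legal (C)V syllable (no codas are permitted; onsets are limited to one consonant).
Deletion applies to /ʃ/, /ɹ/, /x/, /j/.

iŋovɪvi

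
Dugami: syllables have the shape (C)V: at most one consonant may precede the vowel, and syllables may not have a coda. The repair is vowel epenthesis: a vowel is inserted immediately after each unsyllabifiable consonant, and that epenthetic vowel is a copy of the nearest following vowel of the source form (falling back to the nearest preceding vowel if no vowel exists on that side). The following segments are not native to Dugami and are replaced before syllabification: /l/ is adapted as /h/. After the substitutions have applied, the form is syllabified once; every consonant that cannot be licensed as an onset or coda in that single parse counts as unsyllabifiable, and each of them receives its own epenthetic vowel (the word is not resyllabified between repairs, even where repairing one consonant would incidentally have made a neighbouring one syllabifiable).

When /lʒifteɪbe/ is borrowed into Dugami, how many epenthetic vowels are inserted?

2

After substitution the input is /hʒifteɪbe/.
The unsyllabifiable consonants are /h/, /f/; each receives one epenthetic vowel.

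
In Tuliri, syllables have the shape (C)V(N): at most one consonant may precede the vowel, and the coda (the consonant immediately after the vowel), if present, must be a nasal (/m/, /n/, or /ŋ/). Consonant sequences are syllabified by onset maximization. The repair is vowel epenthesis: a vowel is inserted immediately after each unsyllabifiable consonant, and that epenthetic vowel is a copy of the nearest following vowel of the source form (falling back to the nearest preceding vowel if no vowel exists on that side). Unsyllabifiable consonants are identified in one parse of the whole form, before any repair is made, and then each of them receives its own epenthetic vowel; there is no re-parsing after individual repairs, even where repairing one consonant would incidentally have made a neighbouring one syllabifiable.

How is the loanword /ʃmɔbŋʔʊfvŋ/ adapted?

Under (C)V(N), the unsyllabifiable consonants are /ʃ/, /b/, /ŋ/, /f/, /v/, /ŋ/ (only a nasal (/m/, /n/, or /ŋ/) is licensed in coda position; onsets are limited to one consonant).
Epenthesis after each stranded consonant: /ʃ/ → /ʃɔ/, /b/ → /bʊ/, /ŋ/ → /ŋʊ/, /f/ → /fʊ/, /v/ → /vʊ/, /ŋ/ → /ŋʊ/.

ʃɔmɔbʊŋʊʔʊfʊvʊŋʊ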